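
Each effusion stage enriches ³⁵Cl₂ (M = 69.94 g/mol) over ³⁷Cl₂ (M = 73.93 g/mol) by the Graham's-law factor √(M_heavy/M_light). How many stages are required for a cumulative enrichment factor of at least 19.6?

Per stage α = (73.93/69.94)^(1/2) = 1.05705^0.5, giving ln α = 0.02774.
Need α^N ≥ 19.6 ⇒ N ≥ ln(19.6) / ln α = 2.976 / 0.02774 = 107.26.
So at least 108 stages are needed.

108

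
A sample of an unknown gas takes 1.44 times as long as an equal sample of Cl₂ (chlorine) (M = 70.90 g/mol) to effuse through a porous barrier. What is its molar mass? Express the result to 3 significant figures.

Graham's law gives t_X/t_Cl₂ = √(M_X/M_Cl₂).
1.44 = √(M_X/70.90)
M_X = 70.90 × 1.44² = 70.90 × 2.074 = 147 g/mol

147 g/mol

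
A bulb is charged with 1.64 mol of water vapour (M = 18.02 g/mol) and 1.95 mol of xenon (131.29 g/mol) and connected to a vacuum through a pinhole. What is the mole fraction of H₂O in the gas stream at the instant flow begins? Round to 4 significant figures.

Each component's effusion rate ∝ (its partial pressure)·(1/√M) ∝ n_i/√M_i.
Mole fraction of H₂O in the effusate = (n_H₂O/√M_H₂O) / (n_H₂O/√M_H₂O + n_Xe/√M_Xe)
= (1.64/√18.02) / (1.64/√18.02 + 1.95/√131.29) = 0.3863/(0.3863 + 0.1702) = 0.6942.

0.6942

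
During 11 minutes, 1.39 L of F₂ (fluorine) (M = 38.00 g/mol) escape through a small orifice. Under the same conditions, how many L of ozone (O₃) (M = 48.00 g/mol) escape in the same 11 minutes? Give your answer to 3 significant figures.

Since effusion rate ∝ 1/√M, rate_O₃/rate_F₂ = √(M_F₂/M_O₃) = √(38.00/48.00) = √0.7917 = 0.8898.
So the volume for O₃ is 1.39 × 0.8898 = 1.24 L.

1.24 L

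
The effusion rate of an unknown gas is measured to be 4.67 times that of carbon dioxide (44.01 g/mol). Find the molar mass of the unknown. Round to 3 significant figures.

Since effusion rate ∝ 1/√M, rate_X/rate_CO₂ = √(M_CO₂/M_X).
4.67 = √(44.01/M_X)
M_X = 44.01 / 4.67² = 44.01 / 21.81 = 2.02 g/mol

2.02 g/mol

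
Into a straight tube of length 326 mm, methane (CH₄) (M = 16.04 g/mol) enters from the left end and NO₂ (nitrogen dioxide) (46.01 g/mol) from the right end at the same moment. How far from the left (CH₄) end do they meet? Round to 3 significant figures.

Graham's law gives d_CH₄/d_NO₂ = rate_CH₄/rate_NO₂ = √(M_NO₂/M_CH₄) = √(46.01/16.04) = 1.694.
With d_CH₄ + d_NO₂ = 326 mm, d_NO₂ = 326/(1 + 1.694) = 121.0 mm.
d_CH₄ = 326 − 121.0 = 205 mm.

205 mm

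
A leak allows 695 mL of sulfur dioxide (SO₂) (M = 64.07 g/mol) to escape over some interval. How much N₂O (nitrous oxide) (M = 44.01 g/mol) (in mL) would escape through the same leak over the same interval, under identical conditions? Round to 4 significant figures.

Using Graham's law: rate_N₂O/rate_SO₂ = √(M_SO₂/M_N₂O) = √(64.07/44.01) = √1.456 = 1.207.
So the volume for N₂O is 695 × 1.207 = 838.6 mL.

838.6 mL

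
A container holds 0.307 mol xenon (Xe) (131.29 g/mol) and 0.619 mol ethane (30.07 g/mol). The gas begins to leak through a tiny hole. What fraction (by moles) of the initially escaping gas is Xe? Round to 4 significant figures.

0.1918

Each component's effusion rate ∝ (its partial pressure)·(1/√M) ∝ n_i/√M_i.
Mole fraction of Xe in the effusate = (n_Xe/√M_Xe) / (n_Xe/√M_Xe + n_C₂H₆/√M_C₂H₆)
= (0.307/√131.29) / (0.307/√131.29 + 0.619/√30.07) = 0.02679/(0.02679 + 0.1129) = 0.1918.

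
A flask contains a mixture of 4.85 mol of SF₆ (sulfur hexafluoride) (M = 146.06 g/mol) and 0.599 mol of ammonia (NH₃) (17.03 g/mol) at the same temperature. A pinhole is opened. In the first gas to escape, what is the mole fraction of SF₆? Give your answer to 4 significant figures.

The effusion rate of species i is ∝ p_i/√M_i ∝ n_i/√M_i.
So x_SF₆ in the escaping gas = (n_SF₆/√M_SF₆) / Σ(n_i/√M_i)
= (4.85/√146.06) / (4.85/√146.06 + 0.599/√17.03) = 0.4013/(0.4013 + 0.1452) = 0.7344.

0.7344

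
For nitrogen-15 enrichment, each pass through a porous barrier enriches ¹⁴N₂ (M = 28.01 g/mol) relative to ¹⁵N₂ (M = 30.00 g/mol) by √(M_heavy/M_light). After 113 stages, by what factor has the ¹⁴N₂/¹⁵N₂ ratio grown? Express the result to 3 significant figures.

Each stage multiplies the ratio by α = √(30.00/28.01), so after 113 stages the overall factor is α^113 = (30.00/28.01)^(113/2).
= 1.07105^(113/2) = 48.3.

48.3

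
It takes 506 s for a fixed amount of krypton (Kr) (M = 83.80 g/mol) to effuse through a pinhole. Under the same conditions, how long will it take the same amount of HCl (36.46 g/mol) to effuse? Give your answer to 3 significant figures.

Using Graham's law: t_HCl/t_Kr = √(M_HCl/M_Kr) = √(36.46/83.80) = √0.4351 = 0.6596.
So the time for HCl is 506 × 0.6596 = 334 s.

334 s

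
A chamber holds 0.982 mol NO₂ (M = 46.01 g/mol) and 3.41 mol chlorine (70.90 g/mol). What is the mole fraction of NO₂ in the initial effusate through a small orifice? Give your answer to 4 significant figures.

0.2633

The effusion rate of species i is ∝ p_i/√M_i ∝ n_i/√M_i.
x_NO₂(eff) = (n_NO₂/√M_NO₂) / (n_NO₂/√M_NO₂ + n_Cl₂/√M_Cl₂)
= (0.982/√46.01) / (0.982/√46.01 + 3.41/√70.90) = 0.1448/(0.1448 + 0.4050) = 0.2633.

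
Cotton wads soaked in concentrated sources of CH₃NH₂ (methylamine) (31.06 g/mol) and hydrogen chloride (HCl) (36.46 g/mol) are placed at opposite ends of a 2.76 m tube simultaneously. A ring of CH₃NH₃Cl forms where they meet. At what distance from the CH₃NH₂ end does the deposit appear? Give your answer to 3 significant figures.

1.44 m

Graham's law gives d_CH₃NH₂/d_HCl = rate_CH₃NH₂/rate_HCl = √(M_HCl/M_CH₃NH₂) = √(36.46/31.06) = 1.083.
With d_CH₃NH₂ + d_HCl = 2.76 m, d_HCl = 2.76/(1 + 1.083) = 1.325 m.
d_CH₃NH₂ = 2.76 − 1.325 = 1.44 m.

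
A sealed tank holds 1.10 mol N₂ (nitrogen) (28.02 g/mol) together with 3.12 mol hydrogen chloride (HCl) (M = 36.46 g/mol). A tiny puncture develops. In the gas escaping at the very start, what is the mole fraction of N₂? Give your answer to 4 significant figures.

Each component's effusion rate ∝ (its partial pressure)·(1/√M) ∝ n_i/√M_i.
Mole fraction of N₂ in the effusate = (n_N₂/√M_N₂) / (n_N₂/√M_N₂ + n_HCl/√M_HCl)
= (1.10/√28.02) / (1.10/√28.02 + 3.12/√36.46) = 0.2078/(0.2078 + 0.5167) = 0.2868.

0.2868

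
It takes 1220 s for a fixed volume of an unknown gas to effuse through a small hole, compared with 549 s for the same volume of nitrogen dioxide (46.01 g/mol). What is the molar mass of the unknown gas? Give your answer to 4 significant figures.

227.2 g/mol

Since effusion rate ∝ 1/√M, t_X/t_NO₂ = √(M_X/M_NO₂).
1220/549 = 2.222 = √(M_X/46.01)
M_X = 46.01 × 2.222² = 46.01 × 4.938 = 227.2 g/mol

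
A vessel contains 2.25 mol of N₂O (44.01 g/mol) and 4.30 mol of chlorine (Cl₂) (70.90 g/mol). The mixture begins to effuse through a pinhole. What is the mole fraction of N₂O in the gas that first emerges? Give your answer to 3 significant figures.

Effusion rate of each component ∝ n_i/√M_i (partial pressure × 1/√M).
Mole fraction of N₂O in the effusate = (n_N₂O/√M_N₂O) / (n_N₂O/√M_N₂O + n_Cl₂/√M_Cl₂)
= (2.25/√44.01) / (2.25/√44.01 + 4.30/√70.90) = 0.3392/(0.3392 + 0.5107) = 0.399.

0.399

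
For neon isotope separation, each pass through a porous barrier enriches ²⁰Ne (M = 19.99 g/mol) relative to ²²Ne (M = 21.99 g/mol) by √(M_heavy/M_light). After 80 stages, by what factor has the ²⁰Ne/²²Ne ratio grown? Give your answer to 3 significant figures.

45.3

The single-stage factor is √(M_heavy/M_light), so 80 stages give [√(21.99/19.99)]^80 = (21.99/19.99)^(80/2).
= 1.10005^40 = 45.3.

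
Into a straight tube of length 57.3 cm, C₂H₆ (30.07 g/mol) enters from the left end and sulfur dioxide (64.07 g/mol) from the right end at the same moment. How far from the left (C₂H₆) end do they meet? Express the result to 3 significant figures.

Distances travelled in equal time are proportional to diffusion rates, so d_C₂H₆/d_SO₂ = √(M_SO₂/M_C₂H₆) = √(64.07/30.07) = 1.460.
With d_C₂H₆ + d_SO₂ = 57.3 cm, d_SO₂ = 57.3/(1 + 1.460) = 23.30 cm.
d_C₂H₆ = 57.3 − 23.30 = 34.0 cm.

34.0 cm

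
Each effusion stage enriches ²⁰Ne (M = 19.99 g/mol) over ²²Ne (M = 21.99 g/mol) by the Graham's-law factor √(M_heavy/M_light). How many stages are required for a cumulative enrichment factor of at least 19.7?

63

Per stage α = (21.99/19.99)^(1/2) = 1.10005^0.5, giving ln α = 0.04768.
Need α^N ≥ 19.7 ⇒ N ≥ ln(19.7) / ln α = 2.981 / 0.04768 = 62.52.
So at least 63 stages are needed.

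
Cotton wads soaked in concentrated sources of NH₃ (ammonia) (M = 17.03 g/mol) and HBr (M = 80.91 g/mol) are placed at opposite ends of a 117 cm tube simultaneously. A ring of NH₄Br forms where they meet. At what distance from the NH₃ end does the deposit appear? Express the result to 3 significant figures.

80.2 cm

In equal time, each gas travels a distance ∝ its rate ∝ 1/√M, so d_NH₃/d_HBr = √(M_HBr/M_NH₃) = √(80.91/17.03) = 2.180.
With d_NH₃ + d_HBr = 117 cm, d_HBr = 117/(1 + 2.180) = 36.80 cm.
d_NH₃ = 117 − 36.80 = 80.2 cm.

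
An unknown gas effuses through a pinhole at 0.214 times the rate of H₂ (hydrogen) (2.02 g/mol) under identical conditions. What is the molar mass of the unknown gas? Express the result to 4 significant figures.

By Graham's law, rate_X/rate_H₂ = √(M_H₂/M_X).
0.214 = √(2.02/M_X)
M_X = 2.02 / 0.214² = 2.02 / 0.04580 = 44.11 g/mol

44.11 g/mol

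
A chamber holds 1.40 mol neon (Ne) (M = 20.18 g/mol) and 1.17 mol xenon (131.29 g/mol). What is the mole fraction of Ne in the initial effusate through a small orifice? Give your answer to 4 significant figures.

0.7532

Each component's effusion rate ∝ (its partial pressure)·(1/√M) ∝ n_i/√M_i.
Mole fraction of Ne in the effusate = (n_Ne/√M_Ne) / (n_Ne/√M_Ne + n_Xe/√M_Xe)
= (1.40/√20.18) / (1.40/√20.18 + 1.17/√131.29) = 0.3117/(0.3117 + 0.1021) = 0.7532.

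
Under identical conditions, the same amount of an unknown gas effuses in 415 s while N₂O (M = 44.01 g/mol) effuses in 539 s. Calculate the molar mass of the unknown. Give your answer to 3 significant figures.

Using Graham's law: t_X/t_N₂O = √(M_X/M_N₂O).
415/539 = 0.7699 = √(M_X/44.01)
M_X = 44.01 × 0.7699² = 44.01 × 0.5928 = 26.1 g/mol

26.1 g/mol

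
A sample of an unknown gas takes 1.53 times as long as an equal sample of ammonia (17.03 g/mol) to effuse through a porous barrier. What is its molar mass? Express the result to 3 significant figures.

39.9 g/mol

From Graham's law, t_X/t_NH₃ = √(M_X/M_NH₃).
1.53 = √(M_X/17.03)
M_X = 17.03 × 1.53² = 17.03 × 2.341 = 39.9 g/mol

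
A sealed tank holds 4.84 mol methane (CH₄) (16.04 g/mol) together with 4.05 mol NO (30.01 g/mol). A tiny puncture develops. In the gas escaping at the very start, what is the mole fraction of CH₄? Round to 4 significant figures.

0.6204

Each component's effusion rate ∝ (its partial pressure)·(1/√M) ∝ n_i/√M_i.
x_CH₄(eff) = (n_CH₄/√M_CH₄) / (n_CH₄/√M_CH₄ + n_NO/√M_NO)
= (4.84/√16.04) / (4.84/√16.04 + 4.05/√30.01) = 1.208/(1.208 + 0.7393) = 0.6204.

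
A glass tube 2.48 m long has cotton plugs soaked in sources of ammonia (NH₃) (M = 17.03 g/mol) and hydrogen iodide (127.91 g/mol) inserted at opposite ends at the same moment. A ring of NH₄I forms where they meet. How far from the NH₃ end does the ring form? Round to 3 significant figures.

1.82 m

Distances travelled in equal time are proportional to diffusion rates, so d_NH₃/d_HI = √(M_HI/M_NH₃) = √(127.91/17.03) = 2.741.
With d_NH₃ + d_HI = 2.48 m, d_HI = 2.48/(1 + 2.741) = 0.6630 m.
d_NH₃ = 2.48 − 0.6630 = 1.82 m.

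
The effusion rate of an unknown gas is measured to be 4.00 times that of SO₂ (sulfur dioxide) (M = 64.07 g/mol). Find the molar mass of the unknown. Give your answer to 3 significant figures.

From Graham's law, rate_X/rate_SO₂ = √(M_SO₂/M_X).
4.00 = √(64.07/M_X)
M_X = 64.07 / 4.00² = 64.07 / 16.00 = 4.00 g/mol

4.00 g/mol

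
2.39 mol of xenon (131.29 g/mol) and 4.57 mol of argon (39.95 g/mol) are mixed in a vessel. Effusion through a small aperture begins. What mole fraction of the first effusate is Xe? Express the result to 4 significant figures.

Effusion rate of each component ∝ n_i/√M_i (partial pressure × 1/√M).
So x_Xe in the escaping gas = (n_Xe/√M_Xe) / Σ(n_i/√M_i)
= (2.39/√131.29) / (2.39/√131.29 + 4.57/√39.95) = 0.2086/(0.2086 + 0.7230) = 0.2239.

0.2239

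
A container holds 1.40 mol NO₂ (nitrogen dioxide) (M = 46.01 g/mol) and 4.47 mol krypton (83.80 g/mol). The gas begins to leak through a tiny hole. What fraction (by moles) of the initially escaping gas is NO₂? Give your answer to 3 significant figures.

Rate_i ∝ x_i/√M_i (Graham's law weighted by mole fraction), so the effusate composition follows n_i/√M_i.
x_NO₂(eff) = (n_NO₂/√M_NO₂) / (n_NO₂/√M_NO₂ + n_Kr/√M_Kr)
= (1.40/√46.01) / (1.40/√46.01 + 4.47/√83.80) = 0.2064/(0.2064 + 0.4883) = 0.297.

0.297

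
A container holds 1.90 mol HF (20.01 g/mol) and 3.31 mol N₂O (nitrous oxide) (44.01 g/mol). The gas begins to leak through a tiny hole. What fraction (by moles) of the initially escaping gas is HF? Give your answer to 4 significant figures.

Effusion rate of each component ∝ n_i/√M_i (partial pressure × 1/√M).
x_HF(eff) = (n_HF/√M_HF) / (n_HF/√M_HF + n_N₂O/√M_N₂O)
= (1.90/√20.01) / (1.90/√20.01 + 3.31/√44.01) = 0.4247/(0.4247 + 0.4989) = 0.4598.

0.4598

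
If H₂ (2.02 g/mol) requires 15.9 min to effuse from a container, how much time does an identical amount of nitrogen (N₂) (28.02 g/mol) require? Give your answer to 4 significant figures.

Using Graham's law: t_N₂/t_H₂ = √(M_N₂/M_H₂) = √(28.02/2.02) = √13.87 = 3.724.
So the time for N₂ is 15.9 × 3.724 = 59.22 min.

59.22 min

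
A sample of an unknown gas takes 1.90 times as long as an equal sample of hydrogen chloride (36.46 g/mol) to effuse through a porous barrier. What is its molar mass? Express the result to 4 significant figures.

Using Graham's law: t_X/t_HCl = √(M_X/M_HCl).
1.90 = √(M_X/36.46)
M_X = 36.46 × 1.90² = 36.46 × 3.610 = 131.6 g/mol

131.6 g/mol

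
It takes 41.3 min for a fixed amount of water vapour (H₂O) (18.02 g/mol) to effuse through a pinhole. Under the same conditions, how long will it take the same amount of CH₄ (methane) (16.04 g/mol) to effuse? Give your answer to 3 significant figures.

Using Graham's law: t_CH₄/t_H₂O = √(M_CH₄/M_H₂O) = √(16.04/18.02) = √0.8901 = 0.9435.
So the time for CH₄ is 41.3 × 0.9435 = 39.0 min.

39.0 min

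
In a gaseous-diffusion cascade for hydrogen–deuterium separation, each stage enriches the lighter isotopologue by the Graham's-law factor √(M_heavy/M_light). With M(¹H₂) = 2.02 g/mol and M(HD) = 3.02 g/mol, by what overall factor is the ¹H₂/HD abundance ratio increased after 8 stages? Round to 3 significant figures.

The single-stage factor is √(M_heavy/M_light), so 8 stages give [√(3.02/2.02)]^8 = (3.02/2.02)^(8/2).
= 1.49505^4 = 5.00.

5.00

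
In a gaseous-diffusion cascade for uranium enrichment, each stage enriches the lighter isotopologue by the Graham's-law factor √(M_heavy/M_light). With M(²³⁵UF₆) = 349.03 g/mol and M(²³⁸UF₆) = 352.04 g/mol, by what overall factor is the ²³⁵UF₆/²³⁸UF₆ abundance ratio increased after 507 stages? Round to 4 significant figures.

The single-stage factor is √(M_heavy/M_light), so 507 stages give [√(352.04/349.03)]^507 = (352.04/349.03)^(507/2).
= 1.00862^(507/2) = 8.818.

8.818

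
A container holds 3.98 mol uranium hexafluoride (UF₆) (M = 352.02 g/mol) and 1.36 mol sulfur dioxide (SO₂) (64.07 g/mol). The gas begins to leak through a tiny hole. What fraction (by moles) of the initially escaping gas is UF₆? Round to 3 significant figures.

0.555

Each component's effusion rate ∝ (its partial pressure)·(1/√M) ∝ n_i/√M_i.
So x_UF₆ in the escaping gas = (n_UF₆/√M_UF₆) / Σ(n_i/√M_i)
= (3.98/√352.02) / (3.98/√352.02 + 1.36/√64.07) = 0.2121/(0.2121 + 0.1699) = 0.555.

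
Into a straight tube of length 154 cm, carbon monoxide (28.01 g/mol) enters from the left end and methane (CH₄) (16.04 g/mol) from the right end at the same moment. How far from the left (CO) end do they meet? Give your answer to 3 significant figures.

Graham's law gives d_CO/d_CH₄ = rate_CO/rate_CH₄ = √(M_CH₄/M_CO) = √(16.04/28.01) = 0.7567.
With d_CO + d_CH₄ = 154 cm, d_CH₄ = 154/(1 + 0.7567) = 87.66 cm.
d_CO = 154 − 87.66 = 66.3 cm.

66.3 cm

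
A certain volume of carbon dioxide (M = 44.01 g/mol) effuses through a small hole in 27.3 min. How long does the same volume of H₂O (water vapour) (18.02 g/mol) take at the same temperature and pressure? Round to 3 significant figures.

Graham's law gives t_H₂O/t_CO₂ = √(M_H₂O/M_CO₂) = √(18.02/44.01) = √0.4095 = 0.6399.
So the time for H₂O is 27.3 × 0.6399 = 17.5 min.

17.5 min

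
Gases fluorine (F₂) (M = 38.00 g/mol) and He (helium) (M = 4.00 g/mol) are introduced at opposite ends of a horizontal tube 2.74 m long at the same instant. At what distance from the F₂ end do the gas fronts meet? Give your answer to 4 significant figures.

0.6712 m

Graham's law gives d_F₂/d_He = rate_F₂/rate_He = √(M_He/M_F₂) = √(4.00/38.00) = 0.3244.
With d_F₂ + d_He = 2.74 m, d_He = 2.74/(1 + 0.3244) = 2.069 m.
d_F₂ = 2.74 − 2.069 = 0.6712 m.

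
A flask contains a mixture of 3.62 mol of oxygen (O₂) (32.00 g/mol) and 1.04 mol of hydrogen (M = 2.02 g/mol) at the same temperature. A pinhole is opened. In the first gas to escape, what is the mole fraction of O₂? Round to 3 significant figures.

Rate_i ∝ x_i/√M_i (Graham's law weighted by mole fraction), so the effusate composition follows n_i/√M_i.
So x_O₂ in the escaping gas = (n_O₂/√M_O₂) / Σ(n_i/√M_i)
= (3.62/√32.00) / (3.62/√32.00 + 1.04/√2.02) = 0.6399/(0.6399 + 0.7317) = 0.467.

0.467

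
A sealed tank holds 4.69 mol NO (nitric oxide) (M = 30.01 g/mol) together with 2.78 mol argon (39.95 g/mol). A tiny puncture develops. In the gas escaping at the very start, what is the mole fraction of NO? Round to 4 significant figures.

The effusion rate of species i is ∝ p_i/√M_i ∝ n_i/√M_i.
Mole fraction of NO in the effusate = (n_NO/√M_NO) / (n_NO/√M_NO + n_Ar/√M_Ar)
= (4.69/√30.01) / (4.69/√30.01 + 2.78/√39.95) = 0.8561/(0.8561 + 0.4398) = 0.6606.

0.6606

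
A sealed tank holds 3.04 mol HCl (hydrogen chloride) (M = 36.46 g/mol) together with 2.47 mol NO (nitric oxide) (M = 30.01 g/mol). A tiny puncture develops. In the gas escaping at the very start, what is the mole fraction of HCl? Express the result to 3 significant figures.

0.528

Rate_i ∝ x_i/√M_i (Graham's law weighted by mole fraction), so the effusate composition follows n_i/√M_i.
So x_HCl in the escaping gas = (n_HCl/√M_HCl) / Σ(n_i/√M_i)
= (3.04/√36.46) / (3.04/√36.46 + 2.47/√30.01) = 0.5035/(0.5035 + 0.4509) = 0.528.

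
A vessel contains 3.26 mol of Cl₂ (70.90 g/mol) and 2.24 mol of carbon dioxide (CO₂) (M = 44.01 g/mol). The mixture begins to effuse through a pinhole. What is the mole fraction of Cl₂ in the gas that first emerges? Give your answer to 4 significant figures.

0.5342

Effusion rate of each component ∝ n_i/√M_i (partial pressure × 1/√M).
Mole fraction of Cl₂ in the effusate = (n_Cl₂/√M_Cl₂) / (n_Cl₂/√M_Cl₂ + n_CO₂/√M_CO₂)
= (3.26/√70.90) / (3.26/√70.90 + 2.24/√44.01) = 0.3872/(0.3872 + 0.3377) = 0.5342.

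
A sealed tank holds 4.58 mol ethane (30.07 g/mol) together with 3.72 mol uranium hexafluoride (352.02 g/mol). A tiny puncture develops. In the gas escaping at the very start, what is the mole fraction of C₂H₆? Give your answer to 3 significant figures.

Each component's effusion rate ∝ (its partial pressure)·(1/√M) ∝ n_i/√M_i.
So x_C₂H₆ in the escaping gas = (n_C₂H₆/√M_C₂H₆) / Σ(n_i/√M_i)
= (4.58/√30.07) / (4.58/√30.07 + 3.72/√352.02) = 0.8352/(0.8352 + 0.1983) = 0.808.

0.808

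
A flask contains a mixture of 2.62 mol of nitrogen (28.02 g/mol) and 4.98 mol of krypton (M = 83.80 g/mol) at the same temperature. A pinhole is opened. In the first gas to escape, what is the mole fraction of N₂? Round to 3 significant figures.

The effusion rate of species i is ∝ p_i/√M_i ∝ n_i/√M_i.
Mole fraction of N₂ in the effusate = (n_N₂/√M_N₂) / (n_N₂/√M_N₂ + n_Kr/√M_Kr)
= (2.62/√28.02) / (2.62/√28.02 + 4.98/√83.80) = 0.4950/(0.4950 + 0.5440) = 0.476.

0.476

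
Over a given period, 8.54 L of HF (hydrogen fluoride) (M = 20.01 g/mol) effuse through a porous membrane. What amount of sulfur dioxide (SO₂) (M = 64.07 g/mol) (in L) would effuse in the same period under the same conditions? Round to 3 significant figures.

Using Graham's law: rate_SO₂/rate_HF = √(M_HF/M_SO₂) = √(20.01/64.07) = √0.3123 = 0.5589.
So the volume for SO₂ is 8.54 × 0.5589 = 4.77 L.

4.77 L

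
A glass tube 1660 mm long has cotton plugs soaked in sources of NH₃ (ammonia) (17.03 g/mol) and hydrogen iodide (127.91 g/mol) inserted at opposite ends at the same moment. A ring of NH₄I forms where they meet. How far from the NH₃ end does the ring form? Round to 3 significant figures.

In equal time, each gas travels a distance ∝ its rate ∝ 1/√M, so d_NH₃/d_HI = √(M_HI/M_NH₃) = √(127.91/17.03) = 2.741.
With d_NH₃ + d_HI = 1660 mm, d_HI = 1660/(1 + 2.741) = 443.8 mm.
d_NH₃ = 1660 − 443.8 = 1220 mm.

1220 mm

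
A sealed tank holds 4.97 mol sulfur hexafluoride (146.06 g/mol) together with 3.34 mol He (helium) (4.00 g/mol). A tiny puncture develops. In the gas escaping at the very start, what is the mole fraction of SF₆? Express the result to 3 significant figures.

0.198

Rate_i ∝ x_i/√M_i (Graham's law weighted by mole fraction), so the effusate composition follows n_i/√M_i.
So x_SF₆ in the escaping gas = (n_SF₆/√M_SF₆) / Σ(n_i/√M_i)
= (4.97/√146.06) / (4.97/√146.06 + 3.34/√4.00) = 0.4112/(0.4112 + 1.670) = 0.198.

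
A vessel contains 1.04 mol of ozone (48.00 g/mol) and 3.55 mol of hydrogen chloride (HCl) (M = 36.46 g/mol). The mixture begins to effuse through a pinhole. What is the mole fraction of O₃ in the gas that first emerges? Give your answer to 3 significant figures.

0.203

Each component's effusion rate ∝ (its partial pressure)·(1/√M) ∝ n_i/√M_i.
So x_O₃ in the escaping gas = (n_O₃/√M_O₃) / Σ(n_i/√M_i)
= (1.04/√48.00) / (1.04/√48.00 + 3.55/√36.46) = 0.1501/(0.1501 + 0.5879) = 0.203.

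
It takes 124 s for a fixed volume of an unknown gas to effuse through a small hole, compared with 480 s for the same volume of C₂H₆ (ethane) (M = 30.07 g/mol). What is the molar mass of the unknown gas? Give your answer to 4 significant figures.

Since effusion rate ∝ 1/√M, t_X/t_C₂H₆ = √(M_X/M_C₂H₆).
124/480 = 0.2583 = √(M_X/30.07)
M_X = 30.07 × 0.2583² = 30.07 × 0.06674 = 2.007 g/mol

2.007 g/mol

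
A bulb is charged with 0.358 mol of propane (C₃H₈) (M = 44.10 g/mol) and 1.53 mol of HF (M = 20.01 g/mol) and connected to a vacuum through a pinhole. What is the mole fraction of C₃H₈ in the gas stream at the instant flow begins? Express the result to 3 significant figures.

The effusion rate of species i is ∝ p_i/√M_i ∝ n_i/√M_i.
So x_C₃H₈ in the escaping gas = (n_C₃H₈/√M_C₃H₈) / Σ(n_i/√M_i)
= (0.358/√44.10) / (0.358/√44.10 + 1.53/√20.01) = 0.05391/(0.05391 + 0.3420) = 0.136.

0.136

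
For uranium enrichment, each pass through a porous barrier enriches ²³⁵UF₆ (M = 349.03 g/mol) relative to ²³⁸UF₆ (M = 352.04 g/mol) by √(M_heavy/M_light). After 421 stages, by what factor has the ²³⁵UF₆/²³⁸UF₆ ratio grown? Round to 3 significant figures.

6.10

The single-stage factor is √(M_heavy/M_light), so 421 stages give [√(352.04/349.03)]^421 = (352.04/349.03)^(421/2).
= 1.00862^(421/2) = 6.10.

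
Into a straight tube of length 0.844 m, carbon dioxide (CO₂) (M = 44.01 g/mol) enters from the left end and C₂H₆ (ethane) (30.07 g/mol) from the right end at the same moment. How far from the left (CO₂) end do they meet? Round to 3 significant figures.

In equal time, each gas travels a distance ∝ its rate ∝ 1/√M, so d_CO₂/d_C₂H₆ = √(M_C₂H₆/M_CO₂) = √(30.07/44.01) = 0.8266.
With d_CO₂ + d_C₂H₆ = 0.844 m, d_C₂H₆ = 0.844/(1 + 0.8266) = 0.4621 m.
d_CO₂ = 0.844 − 0.4621 = 0.382 m.

0.382 m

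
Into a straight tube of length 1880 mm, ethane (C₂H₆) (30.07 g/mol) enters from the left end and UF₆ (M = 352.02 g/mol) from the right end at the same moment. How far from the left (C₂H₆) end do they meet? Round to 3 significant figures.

1450 mm

Distances travelled in equal time are proportional to diffusion rates, so d_C₂H₆/d_UF₆ = √(M_UF₆/M_C₂H₆) = √(352.02/30.07) = 3.422.
With d_C₂H₆ + d_UF₆ = 1880 mm, d_UF₆ = 1880/(1 + 3.422) = 425.2 mm.
d_C₂H₆ = 1880 − 425.2 = 1450 mm.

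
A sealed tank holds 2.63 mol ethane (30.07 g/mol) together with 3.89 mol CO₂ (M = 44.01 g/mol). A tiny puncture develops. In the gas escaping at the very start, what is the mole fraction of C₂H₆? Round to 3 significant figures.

0.450

Effusion rate of each component ∝ n_i/√M_i (partial pressure × 1/√M).
So x_C₂H₆ in the escaping gas = (n_C₂H₆/√M_C₂H₆) / Σ(n_i/√M_i)
= (2.63/√30.07) / (2.63/√30.07 + 3.89/√44.01) = 0.4796/(0.4796 + 0.5864) = 0.450.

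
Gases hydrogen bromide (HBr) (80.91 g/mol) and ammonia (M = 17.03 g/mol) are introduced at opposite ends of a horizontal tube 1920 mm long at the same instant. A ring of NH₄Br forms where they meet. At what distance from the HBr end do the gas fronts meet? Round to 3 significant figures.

Graham's law gives d_HBr/d_NH₃ = rate_HBr/rate_NH₃ = √(M_NH₃/M_HBr) = √(17.03/80.91) = 0.4588.
With d_HBr + d_NH₃ = 1920 mm, d_NH₃ = 1920/(1 + 0.4588) = 1316 mm.
d_HBr = 1920 − 1316 = 604 mm.

604 mm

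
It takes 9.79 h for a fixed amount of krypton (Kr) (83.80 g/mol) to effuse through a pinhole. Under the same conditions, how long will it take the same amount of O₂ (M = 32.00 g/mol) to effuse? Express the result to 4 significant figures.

6.050 h

From Graham's law, t_O₂/t_Kr = √(M_O₂/M_Kr) = √(32.00/83.80) = √0.3819 = 0.6179.
So the time for O₂ is 9.79 × 0.6179 = 6.050 h.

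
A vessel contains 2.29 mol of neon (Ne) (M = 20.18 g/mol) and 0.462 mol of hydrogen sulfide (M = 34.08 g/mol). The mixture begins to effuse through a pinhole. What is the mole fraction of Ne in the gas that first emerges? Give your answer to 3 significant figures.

Effusion rate of each component ∝ n_i/√M_i (partial pressure × 1/√M).
x_Ne(eff) = (n_Ne/√M_Ne) / (n_Ne/√M_Ne + n_H₂S/√M_H₂S)
= (2.29/√20.18) / (2.29/√20.18 + 0.462/√34.08) = 0.5098/(0.5098 + 0.07914) = 0.866.

0.866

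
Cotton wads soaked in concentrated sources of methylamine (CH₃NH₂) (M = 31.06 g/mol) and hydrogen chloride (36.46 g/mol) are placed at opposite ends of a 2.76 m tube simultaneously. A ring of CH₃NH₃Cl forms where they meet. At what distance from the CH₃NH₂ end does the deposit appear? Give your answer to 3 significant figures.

Distances travelled in equal time are proportional to diffusion rates, so d_CH₃NH₂/d_HCl = √(M_HCl/M_CH₃NH₂) = √(36.46/31.06) = 1.083.
With d_CH₃NH₂ + d_HCl = 2.76 m, d_HCl = 2.76/(1 + 1.083) = 1.325 m.
d_CH₃NH₂ = 2.76 − 1.325 = 1.44 m.

1.44 m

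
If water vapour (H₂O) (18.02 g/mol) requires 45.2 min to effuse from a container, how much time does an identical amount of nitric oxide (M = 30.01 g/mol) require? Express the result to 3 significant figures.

58.3 min

Since effusion rate ∝ 1/√M, t_NO/t_H₂O = √(M_NO/M_H₂O) = √(30.01/18.02) = √1.665 = 1.290.
So the time for NO is 45.2 × 1.290 = 58.3 min.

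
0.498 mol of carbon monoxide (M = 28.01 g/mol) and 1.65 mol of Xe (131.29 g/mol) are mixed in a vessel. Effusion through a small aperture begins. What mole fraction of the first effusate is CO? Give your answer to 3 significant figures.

0.395

Each component's effusion rate ∝ (its partial pressure)·(1/√M) ∝ n_i/√M_i.
x_CO(eff) = (n_CO/√M_CO) / (n_CO/√M_CO + n_Xe/√M_Xe)
= (0.498/√28.01) / (0.498/√28.01 + 1.65/√131.29) = 0.09410/(0.09410 + 0.1440) = 0.395.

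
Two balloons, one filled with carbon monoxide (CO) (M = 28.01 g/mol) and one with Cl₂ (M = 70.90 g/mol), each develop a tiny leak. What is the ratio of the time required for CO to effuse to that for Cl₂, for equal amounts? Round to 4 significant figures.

0.6285

Since effusion rate ∝ 1/√M, t_CO/t_Cl₂ = √(M_CO/M_Cl₂) = √(28.01/70.90) = √0.3951 = 0.6285.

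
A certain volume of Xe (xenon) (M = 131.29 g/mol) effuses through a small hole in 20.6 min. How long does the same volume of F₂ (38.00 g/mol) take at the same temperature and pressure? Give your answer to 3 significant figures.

By Graham's law, t_F₂/t_Xe = √(M_F₂/M_Xe) = √(38.00/131.29) = √0.2894 = 0.5380.
So the time for F₂ is 20.6 × 0.5380 = 11.1 min.

11.1 min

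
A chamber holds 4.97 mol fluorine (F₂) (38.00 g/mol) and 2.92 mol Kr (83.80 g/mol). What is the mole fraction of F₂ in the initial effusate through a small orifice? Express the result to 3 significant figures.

0.717

Each component's effusion rate ∝ (its partial pressure)·(1/√M) ∝ n_i/√M_i.
So x_F₂ in the escaping gas = (n_F₂/√M_F₂) / Σ(n_i/√M_i)
= (4.97/√38.00) / (4.97/√38.00 + 2.92/√83.80) = 0.8062/(0.8062 + 0.3190) = 0.717.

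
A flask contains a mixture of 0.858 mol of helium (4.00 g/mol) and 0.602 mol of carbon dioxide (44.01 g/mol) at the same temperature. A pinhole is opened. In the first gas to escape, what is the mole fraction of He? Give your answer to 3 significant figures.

Rate_i ∝ x_i/√M_i (Graham's law weighted by mole fraction), so the effusate composition follows n_i/√M_i.
Mole fraction of He in the effusate = (n_He/√M_He) / (n_He/√M_He + n_CO₂/√M_CO₂)
= (0.858/√4.00) / (0.858/√4.00 + 0.602/√44.01) = 0.4290/(0.4290 + 0.09074) = 0.825.

0.825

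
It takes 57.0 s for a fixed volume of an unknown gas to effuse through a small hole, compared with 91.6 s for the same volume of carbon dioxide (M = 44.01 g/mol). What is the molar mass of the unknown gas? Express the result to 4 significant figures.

17.04 g/mol

By Graham's law, t_X/t_CO₂ = √(M_X/M_CO₂).
57.0/91.6 = 0.6223 = √(M_X/44.01)
M_X = 44.01 × 0.6223² = 44.01 × 0.3872 = 17.04 g/mol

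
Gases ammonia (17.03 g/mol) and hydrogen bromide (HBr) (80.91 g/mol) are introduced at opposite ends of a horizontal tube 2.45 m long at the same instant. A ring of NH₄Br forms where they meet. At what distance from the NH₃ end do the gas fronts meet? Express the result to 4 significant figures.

1.679 m

Distances travelled in equal time are proportional to diffusion rates, so d_NH₃/d_HBr = √(M_HBr/M_NH₃) = √(80.91/17.03) = 2.180.
With d_NH₃ + d_HBr = 2.45 m, d_HBr = 2.45/(1 + 2.180) = 0.7705 m.
d_NH₃ = 2.45 − 0.7705 = 1.679 m.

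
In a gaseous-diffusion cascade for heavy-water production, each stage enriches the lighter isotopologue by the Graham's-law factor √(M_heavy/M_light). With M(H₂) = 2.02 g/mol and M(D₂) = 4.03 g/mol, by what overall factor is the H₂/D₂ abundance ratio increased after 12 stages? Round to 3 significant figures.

After 12 stages the ratio has grown by (√(4.03/2.02))^12 = (4.03/2.02)^(12/2).
= 1.99505^6 = 63.1.

63.1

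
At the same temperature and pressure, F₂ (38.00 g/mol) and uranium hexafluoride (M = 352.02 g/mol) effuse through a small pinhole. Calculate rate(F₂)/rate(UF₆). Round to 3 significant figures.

3.04

Graham's law gives rate_F₂/rate_UF₆ = √(M_UF₆/M_F₂) = √(352.02/38.00) = √9.264 = 3.04.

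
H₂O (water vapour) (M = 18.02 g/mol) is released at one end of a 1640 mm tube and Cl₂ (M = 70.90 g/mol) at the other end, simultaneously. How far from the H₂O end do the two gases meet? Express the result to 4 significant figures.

Distances travelled in equal time are proportional to diffusion rates, so d_H₂O/d_Cl₂ = √(M_Cl₂/M_H₂O) = √(70.90/18.02) = 1.984.
With d_H₂O + d_Cl₂ = 1640 mm, d_Cl₂ = 1640/(1 + 1.984) = 549.7 mm.
d_H₂O = 1640 − 549.7 = 1090 mm.

1090 mm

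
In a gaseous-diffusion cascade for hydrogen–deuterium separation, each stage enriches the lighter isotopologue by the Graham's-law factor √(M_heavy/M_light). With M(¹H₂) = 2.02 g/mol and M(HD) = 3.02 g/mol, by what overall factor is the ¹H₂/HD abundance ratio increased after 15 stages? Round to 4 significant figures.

Each stage multiplies the ratio by α = √(3.02/2.02), so after 15 stages the overall factor is α^15 = (3.02/2.02)^(15/2).
= 1.49505^(15/2) = 20.41.

20.41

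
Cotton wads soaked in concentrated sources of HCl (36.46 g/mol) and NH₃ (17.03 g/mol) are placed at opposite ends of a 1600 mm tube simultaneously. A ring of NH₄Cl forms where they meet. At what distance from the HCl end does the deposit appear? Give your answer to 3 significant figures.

650 mm

Graham's law gives d_HCl/d_NH₃ = rate_HCl/rate_NH₃ = √(M_NH₃/M_HCl) = √(17.03/36.46) = 0.6834.
With d_HCl + d_NH₃ = 1600 mm, d_NH₃ = 1600/(1 + 0.6834) = 950.4 mm.
d_HCl = 1600 − 950.4 = 650 mm.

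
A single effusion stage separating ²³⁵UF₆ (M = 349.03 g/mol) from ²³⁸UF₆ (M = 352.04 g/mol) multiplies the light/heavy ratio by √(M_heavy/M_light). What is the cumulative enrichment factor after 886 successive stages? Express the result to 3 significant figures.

The single-stage factor is √(M_heavy/M_light), so 886 stages give [√(352.04/349.03)]^886 = (352.04/349.03)^(886/2).
= 1.00862^443 = 44.9.

44.9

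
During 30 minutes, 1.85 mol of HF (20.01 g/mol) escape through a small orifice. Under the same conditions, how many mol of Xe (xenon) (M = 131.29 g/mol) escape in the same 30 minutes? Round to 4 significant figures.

By Graham's law, rate_Xe/rate_HF = √(M_HF/M_Xe) = √(20.01/131.29) = √0.1524 = 0.3904.
So the amount for Xe is 1.85 × 0.3904 = 0.7222 mol.

0.7222 mol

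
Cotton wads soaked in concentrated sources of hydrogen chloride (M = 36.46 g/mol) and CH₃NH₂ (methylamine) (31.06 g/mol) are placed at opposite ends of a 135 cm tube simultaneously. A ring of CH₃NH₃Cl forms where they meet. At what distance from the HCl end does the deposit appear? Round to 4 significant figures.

Graham's law gives d_HCl/d_CH₃NH₂ = rate_HCl/rate_CH₃NH₂ = √(M_CH₃NH₂/M_HCl) = √(31.06/36.46) = 0.9230.
With d_HCl + d_CH₃NH₂ = 135 cm, d_CH₃NH₂ = 135/(1 + 0.9230) = 70.20 cm.
d_HCl = 135 − 70.20 = 64.80 cm.

64.80 cm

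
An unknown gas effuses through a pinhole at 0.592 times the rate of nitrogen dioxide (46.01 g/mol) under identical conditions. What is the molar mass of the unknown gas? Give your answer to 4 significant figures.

Graham's law gives rate_X/rate_NO₂ = √(M_NO₂/M_X).
0.592 = √(46.01/M_X)
M_X = 46.01 / 0.592² = 46.01 / 0.3505 = 131.3 g/mol

131.3 g/mol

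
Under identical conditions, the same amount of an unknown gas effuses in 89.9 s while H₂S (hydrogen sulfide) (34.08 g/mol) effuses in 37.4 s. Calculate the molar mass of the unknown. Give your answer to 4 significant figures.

196.9 g/mol

Since effusion rate ∝ 1/√M, t_X/t_H₂S = √(M_X/M_H₂S).
89.9/37.4 = 2.404 = √(M_X/34.08)
M_X = 34.08 × 2.404² = 34.08 × 5.778 = 196.9 g/mol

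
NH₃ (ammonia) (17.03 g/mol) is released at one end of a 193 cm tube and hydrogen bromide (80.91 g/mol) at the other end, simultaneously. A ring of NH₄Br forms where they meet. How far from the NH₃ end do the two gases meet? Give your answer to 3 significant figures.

Graham's law gives d_NH₃/d_HBr = rate_NH₃/rate_HBr = √(M_HBr/M_NH₃) = √(80.91/17.03) = 2.180.
With d_NH₃ + d_HBr = 193 cm, d_HBr = 193/(1 + 2.180) = 60.70 cm.
d_NH₃ = 193 − 60.70 = 132 cm.

132 cm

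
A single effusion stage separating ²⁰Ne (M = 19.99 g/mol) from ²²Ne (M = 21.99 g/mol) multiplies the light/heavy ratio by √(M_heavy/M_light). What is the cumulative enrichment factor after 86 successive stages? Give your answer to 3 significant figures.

Overall factor = α^86 with α = √(21.99/19.99), i.e. (21.99/19.99)^(86/2).
= 1.10005^43 = 60.4.

60.4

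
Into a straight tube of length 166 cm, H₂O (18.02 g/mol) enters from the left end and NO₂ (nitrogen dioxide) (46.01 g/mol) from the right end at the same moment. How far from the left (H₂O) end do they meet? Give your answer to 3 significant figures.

The fronts meet when d_H₂O + d_NO₂ = L with d_H₂O/d_NO₂ = √(M_NO₂/M_H₂O) (Graham's law). Here √(M_NO₂/M_H₂O) = √(46.01/18.02) = 1.598.
With d_H₂O + d_NO₂ = 166 cm, d_NO₂ = 166/(1 + 1.598) = 63.90 cm.
d_H₂O = 166 − 63.90 = 102 cm.

102 cm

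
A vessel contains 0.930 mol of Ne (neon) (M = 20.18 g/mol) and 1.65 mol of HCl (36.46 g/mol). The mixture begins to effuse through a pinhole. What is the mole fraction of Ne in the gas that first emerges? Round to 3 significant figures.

0.431

Each component's effusion rate ∝ (its partial pressure)·(1/√M) ∝ n_i/√M_i.
So x_Ne in the escaping gas = (n_Ne/√M_Ne) / Σ(n_i/√M_i)
= (0.930/√20.18) / (0.930/√20.18 + 1.65/√36.46) = 0.2070/(0.2070 + 0.2733) = 0.431.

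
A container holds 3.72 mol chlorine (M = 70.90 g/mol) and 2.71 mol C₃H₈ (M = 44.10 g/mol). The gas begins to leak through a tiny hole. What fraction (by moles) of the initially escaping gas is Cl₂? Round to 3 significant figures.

Each component's effusion rate ∝ (its partial pressure)·(1/√M) ∝ n_i/√M_i.
So x_Cl₂ in the escaping gas = (n_Cl₂/√M_Cl₂) / Σ(n_i/√M_i)
= (3.72/√70.90) / (3.72/√70.90 + 2.71/√44.10) = 0.4418/(0.4418 + 0.4081) = 0.520.

0.520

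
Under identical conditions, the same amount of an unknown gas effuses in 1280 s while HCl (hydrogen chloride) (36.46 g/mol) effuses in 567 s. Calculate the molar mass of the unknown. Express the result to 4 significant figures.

From Graham's law, t_X/t_HCl = √(M_X/M_HCl).
1280/567 = 2.257 = √(M_X/36.46)
M_X = 36.46 × 2.257² = 36.46 × 5.096 = 185.8 g/mol

185.8 g/mol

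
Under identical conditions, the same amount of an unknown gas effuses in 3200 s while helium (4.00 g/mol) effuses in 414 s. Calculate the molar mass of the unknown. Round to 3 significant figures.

Using Graham's law: t_X/t_He = √(M_X/M_He).
3200/414 = 7.729 = √(M_X/4.00)
M_X = 4.00 × 7.729² = 4.00 × 59.74 = 239 g/mol

239 g/mol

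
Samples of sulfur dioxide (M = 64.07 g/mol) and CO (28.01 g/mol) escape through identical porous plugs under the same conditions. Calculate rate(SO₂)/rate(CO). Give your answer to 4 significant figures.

0.6612

By Graham's law, rate_SO₂/rate_CO = √(M_CO/M_SO₂) = √(28.01/64.07) = √0.4372 = 0.6612.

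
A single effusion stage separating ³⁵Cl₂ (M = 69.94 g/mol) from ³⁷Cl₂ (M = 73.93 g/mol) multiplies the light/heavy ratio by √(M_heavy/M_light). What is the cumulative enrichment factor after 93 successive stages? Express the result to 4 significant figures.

The single-stage factor is √(M_heavy/M_light), so 93 stages give [√(73.93/69.94)]^93 = (73.93/69.94)^(93/2).
= 1.05705^(93/2) = 13.20.

13.20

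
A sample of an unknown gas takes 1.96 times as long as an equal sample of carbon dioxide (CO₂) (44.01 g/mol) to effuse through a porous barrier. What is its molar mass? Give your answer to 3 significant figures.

169 g/mol

Using Graham's law: t_X/t_CO₂ = √(M_X/M_CO₂).
1.96 = √(M_X/44.01)
M_X = 44.01 × 1.96² = 44.01 × 3.842 = 169 g/mol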